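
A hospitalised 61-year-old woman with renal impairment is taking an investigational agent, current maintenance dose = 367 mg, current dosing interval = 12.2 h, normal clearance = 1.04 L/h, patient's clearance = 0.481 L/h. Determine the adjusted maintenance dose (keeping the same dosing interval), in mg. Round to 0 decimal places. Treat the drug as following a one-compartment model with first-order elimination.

To keep the same average steady-state level, dosing rate must scale with clearance.
CL ratio = 0.481 / 1.04 = 0.4625
New dose (same interval) = 367 × 0.4625 = 169.7 mg

170 mg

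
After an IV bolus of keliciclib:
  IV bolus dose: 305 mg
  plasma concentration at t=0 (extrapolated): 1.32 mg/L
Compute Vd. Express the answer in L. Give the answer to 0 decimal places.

231 L

Vd = Dose / C₀ = 305.0 / 1.32 = 231.1 L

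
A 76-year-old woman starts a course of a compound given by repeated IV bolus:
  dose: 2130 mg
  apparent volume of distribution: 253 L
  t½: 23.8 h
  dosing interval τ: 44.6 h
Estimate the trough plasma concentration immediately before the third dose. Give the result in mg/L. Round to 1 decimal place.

2.9 mg/L

C₀ per dose = Dose / Vd = 2130 / 253 = 8.419 mg/L
k = ln2 / t½ = 0.693147 / 23.8 = 0.02912 h⁻¹
Fraction remaining after one interval: r = e^(−kτ) = e^(−0.02912 × 44.6) = 0.2729
Before dose 3, 2 doses have been given (aged 1τ, 2τ).
C_trough = C₀ × (r + r²) = 8.419 × (0.2729 + 0.07447) = 2.925 mg/L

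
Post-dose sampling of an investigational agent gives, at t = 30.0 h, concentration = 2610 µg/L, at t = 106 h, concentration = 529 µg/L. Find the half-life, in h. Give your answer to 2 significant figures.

33 h

k = ln(C₁/C₂) / (t₂ − t₁) = ln(2610/529) / (106 − 30.0)
  = 1.596 / 76.00 = 0.02100 h⁻¹
t½ = ln2 / k = 0.693147 / 0.02100 = 33.01 h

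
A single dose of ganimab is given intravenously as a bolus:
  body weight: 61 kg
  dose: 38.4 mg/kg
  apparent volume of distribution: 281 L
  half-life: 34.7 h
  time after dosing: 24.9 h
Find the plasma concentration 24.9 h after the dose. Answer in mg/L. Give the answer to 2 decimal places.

Total dose = 38.4 × 61 = 2342 mg
C₀ = Dose / Vd = 2342 / 281 = 8.335 mg/L
k = ln2 / t½ = 0.693147 / 34.7 = 0.01998 h⁻¹
C = C₀ · e^(−k·t) = 8.335 × e^(−0.01998 × 24.9)
  = 8.335 × 0.6080 = 5.068 mg/L

5.07 mg/L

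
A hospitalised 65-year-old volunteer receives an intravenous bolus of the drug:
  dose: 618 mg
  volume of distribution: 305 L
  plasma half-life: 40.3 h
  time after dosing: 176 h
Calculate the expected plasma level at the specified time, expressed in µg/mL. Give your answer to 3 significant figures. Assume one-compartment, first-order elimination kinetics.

0.0982 µg/mL

C₀ = Dose / Vd = 618.0 / 305 = 2.026 mg/L
k = ln2 / t½ = 0.693147 / 40.3 = 0.01720 h⁻¹
C = C₀ · e^(−k·t) = 2.026 × e^(−0.01720 × 176)
  = 2.026 × 0.04845 = 0.09816 mg/L
(0.09816 mg/L = 0.09816 µg/mL)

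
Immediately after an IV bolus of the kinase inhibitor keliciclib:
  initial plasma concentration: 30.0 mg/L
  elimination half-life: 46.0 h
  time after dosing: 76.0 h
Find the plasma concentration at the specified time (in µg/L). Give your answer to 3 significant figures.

9540 µg/L

k = ln2 / t½ = 0.693147 / 46.0 = 0.01507 h⁻¹
C = C₀ · e^(−k·t) = 30.00 × e^(−0.01507 × 76.0)
  = 30.00 × 0.3181 = 9.543 mg/L
Convert: 9.543 mg/L × 1000 = 9543 µg/L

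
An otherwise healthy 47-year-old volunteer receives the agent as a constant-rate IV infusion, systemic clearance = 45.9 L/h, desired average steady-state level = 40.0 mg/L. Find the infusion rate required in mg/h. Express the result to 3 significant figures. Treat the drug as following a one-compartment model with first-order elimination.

1840 mg/h

At steady state, infusion rate R₀ = Css × CL = 40.0 × 45.90 = 1836 mg/h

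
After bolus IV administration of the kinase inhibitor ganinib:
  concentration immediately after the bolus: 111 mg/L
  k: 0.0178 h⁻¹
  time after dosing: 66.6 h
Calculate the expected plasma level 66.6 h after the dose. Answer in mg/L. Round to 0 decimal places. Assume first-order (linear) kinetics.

C = C₀ · e^(−k·t) = 111.0 × e^(−0.01780 × 66.6)
  = 111.0 × 0.3056 = 33.92 mg/L

34 mg/L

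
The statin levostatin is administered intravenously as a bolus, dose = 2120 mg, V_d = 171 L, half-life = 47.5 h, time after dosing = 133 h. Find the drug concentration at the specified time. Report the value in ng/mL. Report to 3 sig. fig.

1780 ng/mL

C₀ = Dose / Vd = 2120 / 171 = 12.40 mg/L
k = ln2 / t½ = 0.693147 / 47.5 = 0.01459 h⁻¹
C = C₀ · e^(−k·t) = 12.40 × e^(−0.01459 × 133)
  = 12.40 × 0.1436 = 1.781 mg/L
Convert: 1.781 mg/L × 1000 = 1781 ng/mL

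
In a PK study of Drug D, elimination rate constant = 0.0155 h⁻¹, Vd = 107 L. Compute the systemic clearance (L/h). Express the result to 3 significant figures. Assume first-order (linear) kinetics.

1.66 L/h

CL = k × Vd = 0.0155 × 107 = 1.659 L/h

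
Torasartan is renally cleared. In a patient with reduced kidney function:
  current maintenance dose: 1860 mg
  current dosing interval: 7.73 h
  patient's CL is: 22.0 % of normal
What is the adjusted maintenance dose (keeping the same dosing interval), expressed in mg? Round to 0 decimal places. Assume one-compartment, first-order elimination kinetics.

409 mg

To keep the same average steady-state level, dosing rate must scale with clearance.
CL ratio = 22.0 / 100 = 0.2200
New dose (same interval) = 1860 × 0.2200 = 409.2 mg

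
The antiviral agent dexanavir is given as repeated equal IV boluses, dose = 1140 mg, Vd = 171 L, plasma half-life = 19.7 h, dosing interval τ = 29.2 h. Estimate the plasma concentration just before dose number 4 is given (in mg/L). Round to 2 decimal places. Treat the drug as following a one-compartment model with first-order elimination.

C₀ per dose = Dose / Vd = 1140 / 171 = 6.667 mg/L
k = ln2 / t½ = 0.693147 / 19.7 = 0.03519 h⁻¹
Fraction remaining after one interval: r = e^(−kτ) = e^(−0.03519 × 29.2) = 0.3579
Before dose 4, 3 doses have been given (aged 1τ, 2τ, 3τ).
C_trough = C₀ × (r + r² + … + r^3) = C₀ × r(1−r^3)/(1−r)
        = 6.667 × 0.3579 × (1 − 0.04584) / (1 − 0.3579) = 3.546 mg/L

3.55 mg/L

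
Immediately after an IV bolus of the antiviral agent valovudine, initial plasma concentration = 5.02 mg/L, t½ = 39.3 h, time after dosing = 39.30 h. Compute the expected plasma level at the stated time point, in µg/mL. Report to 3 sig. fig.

2.51 µg/mL

k = ln2 / t½ = 0.693147 / 39.3 = 0.01764 h⁻¹
t / t½ = 39.30 / 39.3 = 1 half-lives
C = C₀ × (1/2)^1 = 5.020 × 0.5000 = 2.510 mg/L
(2.510 mg/L = 2.510 µg/mL)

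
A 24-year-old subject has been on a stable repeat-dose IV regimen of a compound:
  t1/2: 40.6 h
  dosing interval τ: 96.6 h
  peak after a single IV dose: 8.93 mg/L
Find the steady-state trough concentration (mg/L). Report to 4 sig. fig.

2.125 mg/L

k = ln2 / t½ = 0.693147 / 40.6 = 0.01707 h⁻¹
e^(−kτ) = e^(−0.01707 × 96.6) = 0.1922
Accumulation ratio R = 1 / (1 − e^(−kτ)) = 1 / (1 − 0.1922) = 1.238
Steady-state trough = C₀ × R × e^(−kτ) = 8.93 × 1.238 × 0.1922 = 2.125 mg/L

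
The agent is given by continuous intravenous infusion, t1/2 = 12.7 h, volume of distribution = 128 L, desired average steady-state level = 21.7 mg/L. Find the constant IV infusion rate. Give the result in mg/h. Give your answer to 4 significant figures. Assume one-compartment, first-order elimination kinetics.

151.6 mg/h

k = ln2 / t½ = 0.693147 / 12.7 = 0.05458 h⁻¹
CL = k × Vd = 0.05458 × 128 = 6.986 L/h
At steady state, infusion rate R₀ = Css × CL = 21.7 × 6.986 = 151.6 mg/h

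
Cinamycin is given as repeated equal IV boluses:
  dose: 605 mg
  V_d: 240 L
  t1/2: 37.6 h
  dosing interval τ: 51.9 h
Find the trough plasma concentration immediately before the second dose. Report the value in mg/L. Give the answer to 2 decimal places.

C₀ per dose = Dose / Vd = 605 / 240 = 2.521 mg/L
k = ln2 / t½ = 0.693147 / 37.6 = 0.01843 h⁻¹
Fraction remaining after one interval: r = e^(−kτ) = e^(−0.01843 × 51.9) = 0.3842
Before dose 2, 1 dose has been given (aged 1τ).
C_trough = C₀ × r = 2.521 × 0.3842 = 0.9686 mg/L

0.97 mg/L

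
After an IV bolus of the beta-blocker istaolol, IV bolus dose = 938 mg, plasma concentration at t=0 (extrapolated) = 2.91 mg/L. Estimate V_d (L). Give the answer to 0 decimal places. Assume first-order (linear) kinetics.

Vd = Dose / C₀ = 938.0 / 2.91 = 322.3 L

322 L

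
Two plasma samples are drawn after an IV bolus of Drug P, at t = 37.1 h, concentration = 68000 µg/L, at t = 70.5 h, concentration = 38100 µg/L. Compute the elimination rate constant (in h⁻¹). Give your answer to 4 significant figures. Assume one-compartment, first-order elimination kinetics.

0.01734 h⁻¹

k = ln(C₁/C₂) / (t₂ − t₁) = ln(68000/38100) / (70.5 − 37.1)
  = 0.5793 / 33.40 = 0.01734 h⁻¹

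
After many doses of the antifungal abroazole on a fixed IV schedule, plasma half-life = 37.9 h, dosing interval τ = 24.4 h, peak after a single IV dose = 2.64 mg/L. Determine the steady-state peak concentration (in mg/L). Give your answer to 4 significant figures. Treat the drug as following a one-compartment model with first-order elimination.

k = ln2 / t½ = 0.693147 / 37.9 = 0.01829 h⁻¹
e^(−kτ) = e^(−0.01829 × 24.4) = 0.6400
Accumulation ratio R = 1 / (1 − e^(−kτ)) = 1 / (1 − 0.6400) = 2.778
Steady-state peak = C₀ × R = 2.64 × 2.778 = 7.334 mg/L

7.334 mg/L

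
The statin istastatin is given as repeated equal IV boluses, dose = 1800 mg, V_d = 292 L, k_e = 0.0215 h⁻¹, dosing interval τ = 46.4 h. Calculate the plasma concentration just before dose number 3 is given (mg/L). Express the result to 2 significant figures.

C₀ per dose = Dose / Vd = 1800 / 292 = 6.164 mg/L
Fraction remaining after one interval: r = e^(−kτ) = e^(−0.02150 × 46.4) = 0.3688
Before dose 3, 2 doses have been given (aged 1τ, 2τ).
C_trough = C₀ × (r + r²) = 6.164 × (0.3688 + 0.1360) = 3.112 mg/L

3.1 mg/L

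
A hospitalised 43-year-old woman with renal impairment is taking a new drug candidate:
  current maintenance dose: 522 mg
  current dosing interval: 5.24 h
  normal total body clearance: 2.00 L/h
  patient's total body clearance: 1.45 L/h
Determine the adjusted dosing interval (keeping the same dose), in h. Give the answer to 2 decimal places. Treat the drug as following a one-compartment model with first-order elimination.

7.23 h

To keep the same average steady-state level, dosing rate must scale with clearance.
CL ratio = 1.45 / 2.00 = 0.7250
New interval (same dose) = 5.24 / 0.7250 = 7.228 h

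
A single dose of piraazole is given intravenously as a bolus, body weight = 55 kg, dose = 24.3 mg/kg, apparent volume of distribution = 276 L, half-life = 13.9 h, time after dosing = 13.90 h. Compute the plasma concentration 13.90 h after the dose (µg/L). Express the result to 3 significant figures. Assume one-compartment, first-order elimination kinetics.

Total dose = 24.3 × 55 = 1337 mg
C₀ = Dose / Vd = 1337 / 276 = 4.844 mg/L
k = ln2 / t½ = 0.693147 / 13.9 = 0.04987 h⁻¹
t / t½ = 13.90 / 13.9 = 1 half-lives
C = C₀ × (1/2)^1 = 4.844 × 0.5000 = 2.422 mg/L
Convert: 2.422 mg/L × 1000 = 2422 µg/L

2420 µg/L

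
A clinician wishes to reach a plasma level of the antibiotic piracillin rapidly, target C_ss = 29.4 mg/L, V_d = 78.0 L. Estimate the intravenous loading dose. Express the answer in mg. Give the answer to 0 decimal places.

LD = Css × Vd = 29.4 × 78.0 = 2293 mg

2293 mg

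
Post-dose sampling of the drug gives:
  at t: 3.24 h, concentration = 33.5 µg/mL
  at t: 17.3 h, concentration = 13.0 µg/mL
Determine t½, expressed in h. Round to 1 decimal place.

k = ln(C₁/C₂) / (t₂ − t₁) = ln(33.5/13.0) / (17.3 − 3.24)
  = 0.9466 / 14.06 = 0.06733 h⁻¹
t½ = ln2 / k = 0.693147 / 0.06733 = 10.29 h

10.3 h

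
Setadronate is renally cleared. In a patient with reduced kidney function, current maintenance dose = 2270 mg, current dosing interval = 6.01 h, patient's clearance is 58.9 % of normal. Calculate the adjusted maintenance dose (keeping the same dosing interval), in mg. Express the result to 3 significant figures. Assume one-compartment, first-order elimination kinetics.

1340 mg

To keep the same average steady-state level, dosing rate must scale with clearance.
CL ratio = 58.9 / 100 = 0.5890
New dose (same interval) = 2270 × 0.5890 = 1337 mg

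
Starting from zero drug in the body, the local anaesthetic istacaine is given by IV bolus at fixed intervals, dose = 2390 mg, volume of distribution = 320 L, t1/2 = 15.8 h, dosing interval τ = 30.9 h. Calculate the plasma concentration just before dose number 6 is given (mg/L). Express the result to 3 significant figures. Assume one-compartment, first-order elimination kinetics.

2.59 mg/L

C₀ per dose = Dose / Vd = 2390 / 320 = 7.469 mg/L
k = ln2 / t½ = 0.693147 / 15.8 = 0.04387 h⁻¹
Fraction remaining after one interval: r = e^(−kτ) = e^(−0.04387 × 30.9) = 0.2578
Before dose 6, 5 doses have been given (aged 1τ, 2τ, 3τ, 4τ, 5τ).
C_trough = C₀ × (r + r² + … + r^5) = C₀ × r(1−r^5)/(1−r)
        = 7.469 × 0.2578 × (1 − 0.001139) / (1 − 0.2578) = 2.591 mg/L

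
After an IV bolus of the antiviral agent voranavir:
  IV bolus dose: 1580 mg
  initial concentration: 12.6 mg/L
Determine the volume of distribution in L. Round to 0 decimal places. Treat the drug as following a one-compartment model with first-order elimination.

125 L

Vd = Dose / C₀ = 1580 / 12.6 = 125.4 L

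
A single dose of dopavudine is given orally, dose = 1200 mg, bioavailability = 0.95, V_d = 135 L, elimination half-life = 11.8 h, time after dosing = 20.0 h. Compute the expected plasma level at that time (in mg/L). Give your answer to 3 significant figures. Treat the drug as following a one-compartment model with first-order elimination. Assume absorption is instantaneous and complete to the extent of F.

Amount reaching circulation = F × Dose = 0.95 × 1200 = 1140 mg
C₀ = F·Dose / Vd = 1140 / 135 = 8.444 mg/L
k = ln2 / t½ = 0.693147 / 11.8 = 0.05874 h⁻¹
C = C₀ · e^(−k·t) = 8.444 × e^(−0.05874 × 20.0)
  = 8.444 × 0.3089 = 2.608 mg/L

2.61 mg/L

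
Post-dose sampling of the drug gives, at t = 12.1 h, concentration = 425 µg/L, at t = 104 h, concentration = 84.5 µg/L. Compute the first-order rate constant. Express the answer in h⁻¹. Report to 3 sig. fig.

k = ln(C₁/C₂) / (t₂ − t₁) = ln(425/84.5) / (104 − 12.1)
  = 1.615 / 91.90 = 0.01757 h⁻¹

0.0176 h⁻¹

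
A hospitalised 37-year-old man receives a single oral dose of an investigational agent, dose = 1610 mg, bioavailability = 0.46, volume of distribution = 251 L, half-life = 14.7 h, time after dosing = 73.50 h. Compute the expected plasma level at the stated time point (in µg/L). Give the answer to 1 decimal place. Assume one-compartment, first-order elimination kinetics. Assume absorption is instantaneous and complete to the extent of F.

92.2 µg/L

Amount reaching circulation = F × Dose = 0.46 × 1610 = 740.6 mg
C₀ = F·Dose / Vd = 740.6 / 251 = 2.951 mg/L
k = ln2 / t½ = 0.693147 / 14.7 = 0.04715 h⁻¹
t / t½ = 73.50 / 14.7 = 5 half-lives
C = C₀ × (1/2)^5 = 2.951 × 0.03125 = 0.09222 mg/L
Convert: 0.09222 mg/L × 1000 = 92.22 µg/L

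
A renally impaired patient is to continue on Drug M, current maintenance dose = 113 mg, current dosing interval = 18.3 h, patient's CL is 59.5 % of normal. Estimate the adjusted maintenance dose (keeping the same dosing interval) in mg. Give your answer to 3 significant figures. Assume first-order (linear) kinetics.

67.2 mg

To keep the same average steady-state level, dosing rate must scale with clearance.
CL ratio = 59.5 / 100 = 0.5950
New dose (same interval) = 113 × 0.5950 = 67.24 mg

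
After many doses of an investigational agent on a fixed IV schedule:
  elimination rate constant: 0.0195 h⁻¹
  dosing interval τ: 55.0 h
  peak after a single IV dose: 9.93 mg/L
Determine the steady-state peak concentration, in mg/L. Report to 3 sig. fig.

15.1 mg/L

e^(−kτ) = e^(−0.01950 × 55.0) = 0.3422
Accumulation ratio R = 1 / (1 − e^(−kτ)) = 1 / (1 − 0.3422) = 1.520
Steady-state peak = C₀ × R = 9.93 × 1.520 = 15.09 mg/L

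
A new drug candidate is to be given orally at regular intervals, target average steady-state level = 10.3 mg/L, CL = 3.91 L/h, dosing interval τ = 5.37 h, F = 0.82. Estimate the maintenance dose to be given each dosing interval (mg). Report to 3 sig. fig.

264 mg

At steady state, F × (Dose/τ) = Css × CL.
Dose = Css × CL × τ / F = 10.3 × 3.910 × 5.37 / 0.82 = 263.7 mg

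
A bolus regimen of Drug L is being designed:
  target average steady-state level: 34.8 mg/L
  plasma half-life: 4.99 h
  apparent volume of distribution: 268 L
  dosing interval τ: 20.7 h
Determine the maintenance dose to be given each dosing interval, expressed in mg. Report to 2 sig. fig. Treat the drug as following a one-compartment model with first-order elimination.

27000 mg

k = ln2 / t½ = 0.693147 / 4.99 = 0.1389 h⁻¹
CL = k × Vd = 0.1389 × 268 = 37.23 L/h
At steady state, Dose/τ = Css × CL.
Dose = Css × CL × τ = 34.8 × 37.23 × 20.7 = 26820 mg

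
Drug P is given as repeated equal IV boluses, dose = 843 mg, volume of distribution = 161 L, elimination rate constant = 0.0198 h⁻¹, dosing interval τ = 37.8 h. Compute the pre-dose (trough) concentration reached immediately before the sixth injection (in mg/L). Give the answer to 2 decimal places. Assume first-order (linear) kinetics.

4.59 mg/L

C₀ per dose = Dose / Vd = 843 / 161 = 5.236 mg/L
Fraction remaining after one interval: r = e^(−kτ) = e^(−0.01980 × 37.8) = 0.4731
Before dose 6, 5 doses have been given (aged 1τ, 2τ, 3τ, 4τ, 5τ).
C_trough = C₀ × (r + r² + … + r^5) = C₀ × r(1−r^5)/(1−r)
        = 5.236 × 0.4731 × (1 − 0.02370) / (1 − 0.4731) = 4.590 mg/L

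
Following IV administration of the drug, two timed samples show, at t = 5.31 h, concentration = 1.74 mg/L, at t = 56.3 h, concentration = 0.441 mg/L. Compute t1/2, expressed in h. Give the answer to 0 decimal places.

26 h

k = ln(C₁/C₂) / (t₂ − t₁) = ln(1.74/0.441) / (56.3 − 5.31)
  = 1.373 / 50.99 = 0.02693 h⁻¹
t½ = ln2 / k = 0.693147 / 0.02693 = 25.74 h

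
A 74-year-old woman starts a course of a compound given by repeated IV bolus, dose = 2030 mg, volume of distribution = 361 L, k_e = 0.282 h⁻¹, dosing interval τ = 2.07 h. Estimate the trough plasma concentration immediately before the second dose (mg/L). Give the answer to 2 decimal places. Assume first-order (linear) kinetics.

3.14 mg/L

C₀ per dose = Dose / Vd = 2030 / 361 = 5.623 mg/L
Fraction remaining after one interval: r = e^(−kτ) = e^(−0.2820 × 2.07) = 0.5578
Before dose 2, 1 dose has been given (aged 1τ).
C_trough = C₀ × r = 5.623 × 0.5578 = 3.137 mg/L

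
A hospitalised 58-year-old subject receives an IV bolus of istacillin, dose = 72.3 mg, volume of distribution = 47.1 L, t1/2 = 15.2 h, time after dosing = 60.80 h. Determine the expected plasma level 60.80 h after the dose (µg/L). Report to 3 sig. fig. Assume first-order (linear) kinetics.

C₀ = Dose / Vd = 72.30 / 47.1 = 1.535 mg/L
k = ln2 / t½ = 0.693147 / 15.2 = 0.04560 h⁻¹
t / t½ = 60.80 / 15.2 = 4 half-lives
C = C₀ × (1/2)^4 = 1.535 × 0.06250 = 0.09594 mg/L
Convert: 0.09594 mg/L × 1000 = 95.94 µg/L

95.9 µg/L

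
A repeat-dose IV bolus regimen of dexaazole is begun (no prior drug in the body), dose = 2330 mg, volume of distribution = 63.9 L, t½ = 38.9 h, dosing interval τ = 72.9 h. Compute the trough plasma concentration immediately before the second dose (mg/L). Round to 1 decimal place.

C₀ per dose = Dose / Vd = 2330 / 63.9 = 36.46 mg/L
k = ln2 / t½ = 0.693147 / 38.9 = 0.01782 h⁻¹
Fraction remaining after one interval: r = e^(−kτ) = e^(−0.01782 × 72.9) = 0.2728
Before dose 2, 1 dose has been given (aged 1τ).
C_trough = C₀ × r = 36.46 × 0.2728 = 9.946 mg/L

9.9 mg/L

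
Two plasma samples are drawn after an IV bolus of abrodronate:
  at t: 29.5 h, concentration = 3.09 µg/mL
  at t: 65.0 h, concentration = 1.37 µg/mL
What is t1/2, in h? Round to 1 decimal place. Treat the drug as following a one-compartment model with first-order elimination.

30.3 h

k = ln(C₁/C₂) / (t₂ − t₁) = ln(3.09/1.37) / (65.0 − 29.5)
  = 0.8134 / 35.50 = 0.02291 h⁻¹
t½ = ln2 / k = 0.693147 / 0.02291 = 30.26 h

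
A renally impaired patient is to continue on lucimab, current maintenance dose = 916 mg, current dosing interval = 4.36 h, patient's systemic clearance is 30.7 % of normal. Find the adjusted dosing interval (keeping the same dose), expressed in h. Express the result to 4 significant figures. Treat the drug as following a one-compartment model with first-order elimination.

14.20 h

To keep the same average steady-state level, dosing rate must scale with clearance.
CL ratio = 30.7 / 100 = 0.3070
New interval (same dose) = 4.36 / 0.3070 = 14.20 h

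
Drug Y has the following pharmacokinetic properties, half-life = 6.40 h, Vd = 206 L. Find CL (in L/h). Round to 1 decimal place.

k = ln2 / t½ = 0.693147 / 6.40 = 0.1083 h⁻¹
CL = k × Vd = 0.1083 × 206 = 22.31 L/h

22.3 L/h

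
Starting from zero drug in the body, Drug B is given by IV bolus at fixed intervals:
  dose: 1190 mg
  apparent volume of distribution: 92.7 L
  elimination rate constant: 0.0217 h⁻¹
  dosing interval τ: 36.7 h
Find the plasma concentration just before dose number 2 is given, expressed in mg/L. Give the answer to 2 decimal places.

5.79 mg/L

C₀ per dose = Dose / Vd = 1190 / 92.7 = 12.84 mg/L
Fraction remaining after one interval: r = e^(−kτ) = e^(−0.02170 × 36.7) = 0.4510
Before dose 2, 1 dose has been given (aged 1τ).
C_trough = C₀ × r = 12.84 × 0.4510 = 5.791 mg/L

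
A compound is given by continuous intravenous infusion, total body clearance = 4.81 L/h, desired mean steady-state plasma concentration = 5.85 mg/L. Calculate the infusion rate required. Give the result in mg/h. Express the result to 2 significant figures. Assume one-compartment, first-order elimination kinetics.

28 mg/h

At steady state, infusion rate R₀ = Css × CL = 5.85 × 4.810 = 28.14 mg/h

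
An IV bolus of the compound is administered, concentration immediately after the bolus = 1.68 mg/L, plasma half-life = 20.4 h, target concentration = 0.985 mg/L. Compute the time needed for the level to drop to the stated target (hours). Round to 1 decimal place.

k = ln2 / t½ = 0.693147 / 20.4 = 0.03398 h⁻¹
t = ln(C₀ / C) / k = ln(1.680 / 0.985) / 0.03398
  = ln(1.706) / 0.03398 = 0.5342 / 0.03398 = 15.72 h

15.7 h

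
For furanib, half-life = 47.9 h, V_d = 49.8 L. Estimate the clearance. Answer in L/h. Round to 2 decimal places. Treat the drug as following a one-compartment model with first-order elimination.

k = ln2 / t½ = 0.693147 / 47.9 = 0.01447 h⁻¹
CL = k × Vd = 0.01447 × 49.8 = 0.7206 L/h

0.72 L/h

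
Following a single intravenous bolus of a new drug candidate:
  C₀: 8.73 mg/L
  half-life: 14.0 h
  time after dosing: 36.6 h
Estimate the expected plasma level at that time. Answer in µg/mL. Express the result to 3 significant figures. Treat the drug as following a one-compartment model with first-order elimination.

k = ln2 / t½ = 0.693147 / 14.0 = 0.04951 h⁻¹
C = C₀ · e^(−k·t) = 8.730 × e^(−0.04951 × 36.6)
  = 8.730 × 0.1633 = 1.426 mg/L
(1.426 mg/L = 1.426 µg/mL)

1.43 µg/mL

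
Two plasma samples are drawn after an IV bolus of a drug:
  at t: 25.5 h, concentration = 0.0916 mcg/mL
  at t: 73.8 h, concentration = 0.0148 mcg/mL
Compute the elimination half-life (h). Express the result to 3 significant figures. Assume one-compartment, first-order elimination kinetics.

18.4 h

k = ln(C₁/C₂) / (t₂ − t₁) = ln(0.0916/0.0148) / (73.8 − 25.5)
  = 1.823 / 48.30 = 0.03774 h⁻¹
t½ = ln2 / k = 0.693147 / 0.03774 = 18.37 h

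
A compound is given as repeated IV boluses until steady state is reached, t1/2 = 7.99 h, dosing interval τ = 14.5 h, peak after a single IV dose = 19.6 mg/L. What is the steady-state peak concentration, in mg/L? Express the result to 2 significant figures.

27 mg/L

k = ln2 / t½ = 0.693147 / 7.99 = 0.08675 h⁻¹
e^(−kτ) = e^(−0.08675 × 14.5) = 0.2843
Accumulation ratio R = 1 / (1 − e^(−kτ)) = 1 / (1 − 0.2843) = 1.397
Steady-state peak = C₀ × R = 19.6 × 1.397 = 27.38 mg/L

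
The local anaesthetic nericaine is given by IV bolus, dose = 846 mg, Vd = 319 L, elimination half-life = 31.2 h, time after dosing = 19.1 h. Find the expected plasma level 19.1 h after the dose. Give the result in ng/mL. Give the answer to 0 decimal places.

1735 ng/mL

C₀ = Dose / Vd = 846.0 / 319 = 2.652 mg/L
k = ln2 / t½ = 0.693147 / 31.2 = 0.02222 h⁻¹
C = C₀ · e^(−k·t) = 2.652 × e^(−0.02222 × 19.1)
  = 2.652 × 0.6542 = 1.735 mg/L
Convert: 1.735 mg/L × 1000 = 1735 ng/mL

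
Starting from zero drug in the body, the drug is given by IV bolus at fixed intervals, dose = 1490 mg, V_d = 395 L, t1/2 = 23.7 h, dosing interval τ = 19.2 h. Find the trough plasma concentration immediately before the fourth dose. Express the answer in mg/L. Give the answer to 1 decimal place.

C₀ per dose = Dose / Vd = 1490 / 395 = 3.772 mg/L
k = ln2 / t½ = 0.693147 / 23.7 = 0.02925 h⁻¹
Fraction remaining after one interval: r = e^(−kτ) = e^(−0.02925 × 19.2) = 0.5703
Before dose 4, 3 doses have been given (aged 1τ, 2τ, 3τ).
C_trough = C₀ × (r + r² + … + r^3) = C₀ × r(1−r^3)/(1−r)
        = 3.772 × 0.5703 × (1 − 0.1855) / (1 − 0.5703) = 4.078 mg/L

4.1 mg/L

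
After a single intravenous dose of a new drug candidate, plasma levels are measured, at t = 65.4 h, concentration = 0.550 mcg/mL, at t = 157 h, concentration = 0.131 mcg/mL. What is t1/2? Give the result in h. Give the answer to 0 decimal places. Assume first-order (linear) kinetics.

k = ln(C₁/C₂) / (t₂ − t₁) = ln(0.550/0.131) / (157 − 65.4)
  = 1.435 / 91.60 = 0.01567 h⁻¹
t½ = ln2 / k = 0.693147 / 0.01567 = 44.23 h

44 h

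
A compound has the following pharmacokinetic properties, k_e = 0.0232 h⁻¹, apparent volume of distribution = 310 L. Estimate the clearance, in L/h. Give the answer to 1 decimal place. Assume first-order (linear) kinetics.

7.2 L/h

CL = k × Vd = 0.0232 × 310 = 7.192 L/h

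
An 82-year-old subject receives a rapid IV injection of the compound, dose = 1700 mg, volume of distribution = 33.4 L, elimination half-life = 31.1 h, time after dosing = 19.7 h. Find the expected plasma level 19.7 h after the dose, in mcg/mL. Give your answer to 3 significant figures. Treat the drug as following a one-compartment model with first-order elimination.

C₀ = Dose / Vd = 1700 / 33.4 = 50.90 mg/L
k = ln2 / t½ = 0.693147 / 31.1 = 0.02229 h⁻¹
C = C₀ · e^(−k·t) = 50.90 × e^(−0.02229 × 19.7)
  = 50.90 × 0.6446 = 32.81 mg/L
(32.81 mg/L = 32.81 mcg/mL)

32.8 mcg/mL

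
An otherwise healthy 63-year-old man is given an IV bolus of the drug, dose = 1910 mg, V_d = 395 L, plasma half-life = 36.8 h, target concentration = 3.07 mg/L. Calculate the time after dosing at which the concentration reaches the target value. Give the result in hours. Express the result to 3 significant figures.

C₀ = Dose / Vd = 1910 / 395 = 4.835 mg/L
k = ln2 / t½ = 0.693147 / 36.8 = 0.01884 h⁻¹
t = ln(C₀ / C) / k = ln(4.835 / 3.07) / 0.01884
  = ln(1.575) / 0.01884 = 0.4543 / 0.01884 = 24.11 h

24.1 h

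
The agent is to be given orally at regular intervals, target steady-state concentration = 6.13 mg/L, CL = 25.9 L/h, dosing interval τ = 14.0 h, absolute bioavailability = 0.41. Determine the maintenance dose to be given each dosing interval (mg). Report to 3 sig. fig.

At steady state, F × (Dose/τ) = Css × CL.
Dose = Css × CL × τ / F = 6.13 × 25.90 × 14.0 / 0.41 = 5421 mg

5420 mg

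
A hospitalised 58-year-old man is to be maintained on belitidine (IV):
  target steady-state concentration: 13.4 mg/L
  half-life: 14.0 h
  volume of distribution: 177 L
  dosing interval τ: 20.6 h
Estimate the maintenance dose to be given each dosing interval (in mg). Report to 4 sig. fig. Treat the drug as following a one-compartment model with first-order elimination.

k = ln2 / t½ = 0.693147 / 14.0 = 0.04951 h⁻¹
CL = k × Vd = 0.04951 × 177 = 8.763 L/h
At steady state, Dose/τ = Css × CL.
Dose = Css × CL × τ = 13.4 × 8.763 × 20.6 = 2419 mg

2419 mg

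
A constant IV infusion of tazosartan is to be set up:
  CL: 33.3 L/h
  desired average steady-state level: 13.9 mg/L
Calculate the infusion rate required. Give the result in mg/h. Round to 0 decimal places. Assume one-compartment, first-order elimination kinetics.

At steady state, infusion rate R₀ = Css × CL = 13.9 × 33.30 = 462.9 mg/h

463 mg/h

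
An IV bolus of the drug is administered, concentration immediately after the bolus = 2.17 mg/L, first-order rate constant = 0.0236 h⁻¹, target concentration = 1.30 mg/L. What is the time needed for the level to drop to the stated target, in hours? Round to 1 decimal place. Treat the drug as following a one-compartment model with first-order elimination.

21.7 h

t = ln(C₀ / C) / k = ln(2.170 / 1.30) / 0.02360
  = ln(1.669) / 0.02360 = 0.5122 / 0.02360 = 21.70 h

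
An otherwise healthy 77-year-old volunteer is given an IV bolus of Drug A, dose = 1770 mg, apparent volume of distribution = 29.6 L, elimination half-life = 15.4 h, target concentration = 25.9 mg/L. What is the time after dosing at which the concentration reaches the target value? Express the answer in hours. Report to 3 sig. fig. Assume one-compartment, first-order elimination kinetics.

C₀ = Dose / Vd = 1770 / 29.6 = 59.80 mg/L
k = ln2 / t½ = 0.693147 / 15.4 = 0.04501 h⁻¹
t = ln(C₀ / C) / k = ln(59.80 / 25.9) / 0.04501
  = ln(2.309) / 0.04501 = 0.8368 / 0.04501 = 18.59 h

18.6 h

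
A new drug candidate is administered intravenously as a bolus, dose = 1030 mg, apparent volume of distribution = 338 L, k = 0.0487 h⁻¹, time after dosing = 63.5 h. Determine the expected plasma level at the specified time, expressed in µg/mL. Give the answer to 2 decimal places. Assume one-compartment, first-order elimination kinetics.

C₀ = Dose / Vd = 1030 / 338 = 3.047 mg/L
C = C₀ · e^(−k·t) = 3.047 × e^(−0.04870 × 63.5)
  = 3.047 × 0.04539 = 0.1383 mg/L
(0.1383 mg/L = 0.1383 µg/mL)

0.14 µg/mL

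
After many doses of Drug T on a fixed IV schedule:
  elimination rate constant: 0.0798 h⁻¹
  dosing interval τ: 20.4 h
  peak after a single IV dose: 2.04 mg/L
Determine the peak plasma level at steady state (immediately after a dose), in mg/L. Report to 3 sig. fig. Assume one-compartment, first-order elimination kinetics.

e^(−kτ) = e^(−0.07980 × 20.4) = 0.1963
Accumulation ratio R = 1 / (1 − e^(−kτ)) = 1 / (1 − 0.1963) = 1.244
Steady-state peak = C₀ × R = 2.04 × 1.244 = 2.538 mg/L

2.54 mg/L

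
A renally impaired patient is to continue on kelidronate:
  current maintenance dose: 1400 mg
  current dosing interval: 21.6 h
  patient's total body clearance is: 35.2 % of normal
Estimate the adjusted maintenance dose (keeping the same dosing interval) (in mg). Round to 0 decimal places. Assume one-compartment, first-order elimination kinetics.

To keep the same average steady-state level, dosing rate must scale with clearance.
CL ratio = 35.2 / 100 = 0.3520
New dose (same interval) = 1400 × 0.3520 = 492.8 mg

493 mg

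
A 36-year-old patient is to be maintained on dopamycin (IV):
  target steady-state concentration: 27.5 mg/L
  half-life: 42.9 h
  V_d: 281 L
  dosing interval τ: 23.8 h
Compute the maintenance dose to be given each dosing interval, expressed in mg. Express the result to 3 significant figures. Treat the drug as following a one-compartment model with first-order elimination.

2970 mg

k = ln2 / t½ = 0.693147 / 42.9 = 0.01616 h⁻¹
CL = k × Vd = 0.01616 × 281 = 4.541 L/h
At steady state, Dose/τ = Css × CL.
Dose = Css × CL × τ = 27.5 × 4.541 × 23.8 = 2972 mg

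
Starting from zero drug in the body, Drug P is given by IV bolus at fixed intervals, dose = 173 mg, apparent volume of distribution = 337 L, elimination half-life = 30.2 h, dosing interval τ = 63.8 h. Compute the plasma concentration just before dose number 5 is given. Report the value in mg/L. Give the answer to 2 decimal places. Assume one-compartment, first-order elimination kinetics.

C₀ per dose = Dose / Vd = 173 / 337 = 0.5134 mg/L
k = ln2 / t½ = 0.693147 / 30.2 = 0.02295 h⁻¹
Fraction remaining after one interval: r = e^(−kτ) = e^(−0.02295 × 63.8) = 0.2313
Before dose 5, 4 doses have been given (aged 1τ, 2τ, 3τ, 4τ).
C_trough = C₀ × (r + r² + … + r^4) = C₀ × r(1−r^4)/(1−r)
        = 0.5134 × 0.2313 × (1 − 0.002862) / (1 − 0.2313) = 0.1540 mg/L

0.15 mg/L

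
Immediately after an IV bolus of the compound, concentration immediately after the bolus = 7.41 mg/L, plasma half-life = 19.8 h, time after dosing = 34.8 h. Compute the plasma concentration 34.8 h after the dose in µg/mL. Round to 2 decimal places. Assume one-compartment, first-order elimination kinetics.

2.19 µg/mL

k = ln2 / t½ = 0.693147 / 19.8 = 0.03501 h⁻¹
C = C₀ · e^(−k·t) = 7.410 × e^(−0.03501 × 34.8)
  = 7.410 × 0.2957 = 2.191 mg/L
(2.191 mg/L = 2.191 µg/mL)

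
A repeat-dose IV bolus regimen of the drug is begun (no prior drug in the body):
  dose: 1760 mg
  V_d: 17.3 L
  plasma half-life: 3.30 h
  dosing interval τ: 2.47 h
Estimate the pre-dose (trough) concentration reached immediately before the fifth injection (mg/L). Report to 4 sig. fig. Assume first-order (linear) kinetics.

130.8 mg/L

C₀ per dose = Dose / Vd = 1760 / 17.3 = 101.7 mg/L
k = ln2 / t½ = 0.693147 / 3.30 = 0.2100 h⁻¹
Fraction remaining after one interval: r = e^(−kτ) = e^(−0.2100 × 2.47) = 0.5953
Before dose 5, 4 doses have been given (aged 1τ, 2τ, 3τ, 4τ).
C_trough = C₀ × (r + r² + … + r^4) = C₀ × r(1−r^4)/(1−r)
        = 101.7 × 0.5953 × (1 − 0.1256) / (1 − 0.5953) = 130.8 mg/L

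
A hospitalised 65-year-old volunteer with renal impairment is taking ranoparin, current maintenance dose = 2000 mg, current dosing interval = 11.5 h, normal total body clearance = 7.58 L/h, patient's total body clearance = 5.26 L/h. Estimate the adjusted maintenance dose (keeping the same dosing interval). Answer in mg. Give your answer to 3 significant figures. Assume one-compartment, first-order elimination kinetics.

1390 mg

To keep the same average steady-state level, dosing rate must scale with clearance.
CL ratio = 5.26 / 7.58 = 0.6939
New dose (same interval) = 2000 × 0.6939 = 1388 mg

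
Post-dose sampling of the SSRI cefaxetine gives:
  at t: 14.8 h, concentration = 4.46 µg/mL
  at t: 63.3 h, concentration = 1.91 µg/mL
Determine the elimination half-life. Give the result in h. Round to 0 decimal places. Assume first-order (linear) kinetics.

40 h

k = ln(C₁/C₂) / (t₂ − t₁) = ln(4.46/1.91) / (63.3 − 14.8)
  = 0.8480 / 48.50 = 0.01748 h⁻¹
t½ = ln2 / k = 0.693147 / 0.01748 = 39.65 h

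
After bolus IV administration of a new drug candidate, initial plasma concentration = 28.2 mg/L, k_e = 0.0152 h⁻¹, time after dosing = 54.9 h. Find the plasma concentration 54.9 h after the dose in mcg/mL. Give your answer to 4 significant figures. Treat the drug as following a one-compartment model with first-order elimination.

12.24 mcg/mL

C = C₀ · e^(−k·t) = 28.20 × e^(−0.01520 × 54.9)
  = 28.20 × 0.4341 = 12.24 mg/L
(12.24 mg/L = 12.24 mcg/mL)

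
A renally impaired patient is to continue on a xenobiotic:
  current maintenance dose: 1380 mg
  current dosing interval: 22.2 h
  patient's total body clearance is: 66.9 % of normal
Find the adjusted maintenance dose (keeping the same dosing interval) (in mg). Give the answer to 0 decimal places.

To keep the same average steady-state level, dosing rate must scale with clearance.
CL ratio = 66.9 / 100 = 0.6690
New dose (same interval) = 1380 × 0.6690 = 923.2 mg

923 mg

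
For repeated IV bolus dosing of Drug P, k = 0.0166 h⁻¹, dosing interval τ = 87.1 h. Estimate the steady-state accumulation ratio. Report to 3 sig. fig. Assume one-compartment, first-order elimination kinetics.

e^(−kτ) = e^(−0.01660 × 87.1) = 0.2355
Accumulation ratio R = 1 / (1 − e^(−kτ)) = 1 / (1 − 0.2355) = 1.308

1.31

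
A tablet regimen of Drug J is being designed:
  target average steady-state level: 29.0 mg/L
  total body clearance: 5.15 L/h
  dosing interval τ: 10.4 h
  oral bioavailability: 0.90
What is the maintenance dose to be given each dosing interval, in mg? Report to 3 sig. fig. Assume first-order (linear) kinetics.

1730 mg

At steady state, F × (Dose/τ) = Css × CL.
Dose = Css × CL × τ / F = 29.0 × 5.150 × 10.4 / 0.90 = 1726 mg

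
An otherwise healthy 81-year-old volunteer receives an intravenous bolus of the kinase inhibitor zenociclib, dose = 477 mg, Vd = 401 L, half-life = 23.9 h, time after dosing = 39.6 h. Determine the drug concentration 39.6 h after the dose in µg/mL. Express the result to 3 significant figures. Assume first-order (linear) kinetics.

0.377 µg/mL

C₀ = Dose / Vd = 477.0 / 401 = 1.190 mg/L
k = ln2 / t½ = 0.693147 / 23.9 = 0.02900 h⁻¹
C = C₀ · e^(−k·t) = 1.190 × e^(−0.02900 × 39.6)
  = 1.190 × 0.3171 = 0.3773 mg/L
(0.3773 mg/L = 0.3773 µg/mL)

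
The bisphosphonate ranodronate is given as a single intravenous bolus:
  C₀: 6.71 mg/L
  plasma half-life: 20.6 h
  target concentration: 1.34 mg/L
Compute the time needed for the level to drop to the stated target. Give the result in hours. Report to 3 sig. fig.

47.9 h

k = ln2 / t½ = 0.693147 / 20.6 = 0.03365 h⁻¹
t = ln(C₀ / C) / k = ln(6.710 / 1.34) / 0.03365
  = ln(5.007) / 0.03365 = 1.611 / 0.03365 = 47.88 h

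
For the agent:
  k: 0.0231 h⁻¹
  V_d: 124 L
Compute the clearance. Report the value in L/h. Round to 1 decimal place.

2.9 L/h

CL = k × Vd = 0.0231 × 124 = 2.864 L/h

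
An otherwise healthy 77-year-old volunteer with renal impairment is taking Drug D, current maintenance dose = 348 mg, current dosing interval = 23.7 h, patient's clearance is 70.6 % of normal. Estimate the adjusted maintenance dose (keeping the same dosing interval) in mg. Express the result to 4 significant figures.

To keep the same average steady-state level, dosing rate must scale with clearance.
CL ratio = 70.6 / 100 = 0.7060
New dose (same interval) = 348 × 0.7060 = 245.7 mg

245.7 mg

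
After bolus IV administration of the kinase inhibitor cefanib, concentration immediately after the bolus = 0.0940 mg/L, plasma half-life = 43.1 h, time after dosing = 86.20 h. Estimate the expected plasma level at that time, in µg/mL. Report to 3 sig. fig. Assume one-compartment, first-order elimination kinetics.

0.0235 µg/mL

k = ln2 / t½ = 0.693147 / 43.1 = 0.01608 h⁻¹
t / t½ = 86.20 / 43.1 = 2 half-lives
C = C₀ × (1/2)^2 = 0.09400 × 0.2500 = 0.02350 mg/L
(0.02350 mg/L = 0.02350 µg/mL)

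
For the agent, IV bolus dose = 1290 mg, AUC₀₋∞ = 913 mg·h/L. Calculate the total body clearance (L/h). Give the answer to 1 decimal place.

1.4 L/h

CL = Dose / AUC = 1290 / 913 = 1.413 L/h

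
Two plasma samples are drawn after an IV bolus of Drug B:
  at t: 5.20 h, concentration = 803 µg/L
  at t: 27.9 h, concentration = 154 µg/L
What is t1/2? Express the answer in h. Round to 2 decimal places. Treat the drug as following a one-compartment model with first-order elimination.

k = ln(C₁/C₂) / (t₂ − t₁) = ln(803/154) / (27.9 − 5.20)
  = 1.651 / 22.70 = 0.07273 h⁻¹
t½ = ln2 / k = 0.693147 / 0.07273 = 9.530 h

9.53 h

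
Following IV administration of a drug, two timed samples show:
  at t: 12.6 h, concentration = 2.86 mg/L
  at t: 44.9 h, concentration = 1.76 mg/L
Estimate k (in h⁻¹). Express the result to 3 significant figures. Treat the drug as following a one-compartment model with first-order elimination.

0.0150 h⁻¹

k = ln(C₁/C₂) / (t₂ − t₁) = ln(2.86/1.76) / (44.9 − 12.6)
  = 0.4855 / 32.30 = 0.01503 h⁻¹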